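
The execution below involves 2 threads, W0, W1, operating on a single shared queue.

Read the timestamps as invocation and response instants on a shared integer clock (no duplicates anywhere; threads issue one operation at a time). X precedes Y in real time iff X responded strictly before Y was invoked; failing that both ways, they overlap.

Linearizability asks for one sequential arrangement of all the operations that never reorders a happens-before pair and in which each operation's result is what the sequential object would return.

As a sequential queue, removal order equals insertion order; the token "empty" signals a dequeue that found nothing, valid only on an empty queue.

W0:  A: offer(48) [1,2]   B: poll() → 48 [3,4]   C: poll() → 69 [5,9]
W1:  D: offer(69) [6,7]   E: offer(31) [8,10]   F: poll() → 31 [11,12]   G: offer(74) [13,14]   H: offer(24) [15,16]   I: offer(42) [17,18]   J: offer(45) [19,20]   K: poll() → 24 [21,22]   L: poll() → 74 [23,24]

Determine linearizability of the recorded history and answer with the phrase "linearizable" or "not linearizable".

not linearizable

prefix check: 1..21 passes, 1..22 fails once K's time-22 response joins
the 11 completed operations admit 3 real-time orders; each fails the queue replay
for example A, B, C, D, E, F, G, H, I, J, K fails at step 3: C poll() → 69 is not legal there
for example A, B, D, C, E, F, G, H, I, J, K fails at step 11: K poll() → 24 is not legal there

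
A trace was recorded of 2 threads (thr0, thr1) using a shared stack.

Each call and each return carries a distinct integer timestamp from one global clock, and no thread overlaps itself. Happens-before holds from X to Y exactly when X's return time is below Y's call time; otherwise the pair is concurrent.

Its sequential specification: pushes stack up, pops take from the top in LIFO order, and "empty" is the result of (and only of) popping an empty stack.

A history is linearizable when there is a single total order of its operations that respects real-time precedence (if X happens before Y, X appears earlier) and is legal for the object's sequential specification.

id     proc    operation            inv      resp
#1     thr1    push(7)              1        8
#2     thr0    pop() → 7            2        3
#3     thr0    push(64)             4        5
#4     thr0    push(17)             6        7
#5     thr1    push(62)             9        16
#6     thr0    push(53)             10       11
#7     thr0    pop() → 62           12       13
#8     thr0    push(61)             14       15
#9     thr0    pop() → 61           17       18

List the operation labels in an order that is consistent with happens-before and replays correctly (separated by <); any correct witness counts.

step 1: #1 push(7) — stack <7>
step 2: #2 pop() → 7 — stack <>
step 3: #3 push(64) — stack <64>
step 4: #4 push(17) — stack <64,17>
step 5: #6 push(53) — stack <64,17,53>
step 6: #5 push(62) — stack <64,17,53,62>
step 7: #7 pop() → 62 — stack <64,17,53>
step 8: #8 push(61) — stack <64,17,53,61>
step 9: #9 pop() → 61 — stack <64,17,53>

#1 < #2 < #3 < #4 < #6 < #5 < #7 < #8 < #9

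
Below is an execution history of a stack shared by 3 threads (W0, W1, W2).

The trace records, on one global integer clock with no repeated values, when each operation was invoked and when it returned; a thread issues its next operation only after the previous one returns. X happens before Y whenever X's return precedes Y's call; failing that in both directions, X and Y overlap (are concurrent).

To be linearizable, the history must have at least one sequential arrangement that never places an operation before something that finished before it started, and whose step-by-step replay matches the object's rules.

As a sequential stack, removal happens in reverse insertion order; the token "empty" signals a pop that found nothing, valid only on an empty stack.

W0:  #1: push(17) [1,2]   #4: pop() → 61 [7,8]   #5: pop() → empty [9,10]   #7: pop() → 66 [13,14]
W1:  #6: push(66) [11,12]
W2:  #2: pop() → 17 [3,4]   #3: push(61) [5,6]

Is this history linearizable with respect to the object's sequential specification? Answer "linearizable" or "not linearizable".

one valid linearization: #1, #2, #3, #4, #5, #6, #7
after step 1 (#1 push(17)): stack <17>
after step 2 (#2 pop() → 17): stack <>
after step 3 (#3 push(61)): stack <61>
after step 4 (#4 pop() → 61): stack <>
after step 5 (#5 pop() → empty): stack <>
after step 6 (#6 push(66)): stack <66>
after step 7 (#7 pop() → 66): stack <>

linearizable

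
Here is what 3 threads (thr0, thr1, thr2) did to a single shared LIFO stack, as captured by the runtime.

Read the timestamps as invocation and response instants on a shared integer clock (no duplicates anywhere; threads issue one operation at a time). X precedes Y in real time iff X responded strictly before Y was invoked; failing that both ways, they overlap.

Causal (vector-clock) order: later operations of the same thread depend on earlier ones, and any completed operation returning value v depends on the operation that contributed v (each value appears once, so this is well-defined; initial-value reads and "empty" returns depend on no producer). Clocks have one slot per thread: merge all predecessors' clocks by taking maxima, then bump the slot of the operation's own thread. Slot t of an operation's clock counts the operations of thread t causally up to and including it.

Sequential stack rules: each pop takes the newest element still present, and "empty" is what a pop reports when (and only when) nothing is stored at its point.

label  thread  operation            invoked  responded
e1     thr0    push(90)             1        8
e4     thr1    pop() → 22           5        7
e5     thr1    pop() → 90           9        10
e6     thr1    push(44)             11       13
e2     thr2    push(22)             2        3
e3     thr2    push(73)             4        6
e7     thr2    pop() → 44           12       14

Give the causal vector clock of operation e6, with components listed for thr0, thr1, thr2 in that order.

(1, 3, 1)

e2 (invocation 2): nothing precedes it; thr2's component alone gives (0, 0, 1)
e1 (invocation 1): nothing precedes it; thr0's component alone gives (1, 0, 0)
VC(e3, invoked at 4): max of VC(e2)=(0, 0, 1), then +1 on thread thr2 → (0, 0, 2)
VC(e4, invoked at 5): max of VC(e2)=(0, 0, 1), then +1 on thread thr1 → (0, 1, 1)
VC(e5, invoked at 9): max of VC(e1)=(1, 0, 0), VC(e4)=(0, 1, 1), then +1 on thread thr1 → (1, 2, 1)
VC(e6, invoked at 11): max of VC(e5)=(1, 2, 1), then +1 on thread thr1 → (1, 3, 1)
VC(e7, invoked at 12): max of VC(e3)=(0, 0, 2), VC(e6)=(1, 3, 1), then +1 on thread thr2 → (1, 3, 3)
target: VC(e6) = (1, 3, 1)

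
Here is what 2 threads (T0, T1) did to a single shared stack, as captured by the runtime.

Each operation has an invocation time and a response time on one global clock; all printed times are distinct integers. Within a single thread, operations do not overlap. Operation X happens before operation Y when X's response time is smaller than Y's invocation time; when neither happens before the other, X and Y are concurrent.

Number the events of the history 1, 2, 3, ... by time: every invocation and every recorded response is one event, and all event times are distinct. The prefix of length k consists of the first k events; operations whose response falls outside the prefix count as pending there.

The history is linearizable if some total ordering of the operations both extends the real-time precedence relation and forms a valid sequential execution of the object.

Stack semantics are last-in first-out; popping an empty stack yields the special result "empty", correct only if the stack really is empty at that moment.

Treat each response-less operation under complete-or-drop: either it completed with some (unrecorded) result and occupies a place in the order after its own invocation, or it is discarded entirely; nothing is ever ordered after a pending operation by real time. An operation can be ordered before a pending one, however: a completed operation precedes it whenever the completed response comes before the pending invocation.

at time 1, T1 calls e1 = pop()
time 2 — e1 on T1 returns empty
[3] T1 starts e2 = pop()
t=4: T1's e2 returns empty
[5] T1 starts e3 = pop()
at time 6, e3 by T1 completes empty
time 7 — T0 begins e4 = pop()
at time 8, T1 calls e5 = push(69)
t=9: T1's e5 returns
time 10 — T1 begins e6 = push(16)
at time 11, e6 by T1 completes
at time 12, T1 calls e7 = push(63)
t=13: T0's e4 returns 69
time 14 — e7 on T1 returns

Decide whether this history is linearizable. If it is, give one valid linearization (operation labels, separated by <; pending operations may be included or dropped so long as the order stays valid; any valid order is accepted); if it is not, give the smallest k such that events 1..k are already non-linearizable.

step 1: e1 pop() → empty — stack <>
step 2: e2 pop() → empty — stack <>
step 3: e3 pop() → empty — stack <>
step 4: e5 push(69) — stack <69>
step 5: e4 pop() → 69 — stack <>
step 6: e6 push(16) — stack <16>
step 7: e7 push(63) — stack <16,63>

linearizable — witness: e1 < e2 < e3 < e5 < e4 < e6 < e7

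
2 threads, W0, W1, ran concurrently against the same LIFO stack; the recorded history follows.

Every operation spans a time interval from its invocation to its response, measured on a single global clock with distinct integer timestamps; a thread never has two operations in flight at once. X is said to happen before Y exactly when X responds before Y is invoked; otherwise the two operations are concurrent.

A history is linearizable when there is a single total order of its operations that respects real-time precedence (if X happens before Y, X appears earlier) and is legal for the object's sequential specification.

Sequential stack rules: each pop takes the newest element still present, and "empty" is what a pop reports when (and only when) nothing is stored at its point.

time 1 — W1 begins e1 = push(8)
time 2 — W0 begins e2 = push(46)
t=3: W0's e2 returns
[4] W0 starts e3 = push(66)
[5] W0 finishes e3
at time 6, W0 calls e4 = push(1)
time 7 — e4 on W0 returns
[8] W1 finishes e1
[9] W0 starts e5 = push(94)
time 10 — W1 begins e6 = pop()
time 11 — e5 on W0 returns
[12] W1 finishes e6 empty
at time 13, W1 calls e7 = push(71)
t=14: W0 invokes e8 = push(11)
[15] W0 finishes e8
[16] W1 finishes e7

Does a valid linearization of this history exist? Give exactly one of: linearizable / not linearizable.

prefix check: 1..11 passes, 1..12 fails once e6's time-12 response joins
8 orders of the 6 completed LIFO stack ops respect real time; none is legal
take e1, e2, e3, e4, e5, e6: step 6 already fails, because e6 pop() → empty cannot occur there
take e1, e2, e3, e4, e6, e5: step 5 already fails, because e6 pop() → empty cannot occur there

not linearizable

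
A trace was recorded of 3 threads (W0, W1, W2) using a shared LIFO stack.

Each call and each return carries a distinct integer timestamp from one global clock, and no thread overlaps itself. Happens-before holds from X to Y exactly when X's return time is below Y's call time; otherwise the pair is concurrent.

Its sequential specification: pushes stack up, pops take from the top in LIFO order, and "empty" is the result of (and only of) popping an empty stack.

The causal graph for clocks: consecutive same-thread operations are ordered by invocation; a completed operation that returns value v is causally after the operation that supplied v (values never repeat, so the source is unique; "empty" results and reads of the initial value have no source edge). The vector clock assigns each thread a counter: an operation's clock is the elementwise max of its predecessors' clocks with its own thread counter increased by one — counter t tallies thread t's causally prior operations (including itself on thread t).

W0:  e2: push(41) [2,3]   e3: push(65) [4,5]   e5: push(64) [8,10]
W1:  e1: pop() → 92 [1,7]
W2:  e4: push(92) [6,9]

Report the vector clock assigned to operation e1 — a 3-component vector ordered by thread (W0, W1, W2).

e4 (invocation 6): nothing precedes it; W2's component alone gives (0, 0, 1)
e2 (invocation 2): nothing precedes it; W0's component alone gives (1, 0, 0)
e1, invoked 1, takes VC(e4)=(0, 0, 1) under max, adds 1 for W1 → (0, 1, 1)
e3, invoked 4, takes VC(e2)=(1, 0, 0) under max, adds 1 for W0 → (2, 0, 0)
e5, invoked 8, takes VC(e3)=(2, 0, 0) under max, adds 1 for W0 → (3, 0, 0)
target: VC(e1) = (0, 1, 1)

(0, 1, 1)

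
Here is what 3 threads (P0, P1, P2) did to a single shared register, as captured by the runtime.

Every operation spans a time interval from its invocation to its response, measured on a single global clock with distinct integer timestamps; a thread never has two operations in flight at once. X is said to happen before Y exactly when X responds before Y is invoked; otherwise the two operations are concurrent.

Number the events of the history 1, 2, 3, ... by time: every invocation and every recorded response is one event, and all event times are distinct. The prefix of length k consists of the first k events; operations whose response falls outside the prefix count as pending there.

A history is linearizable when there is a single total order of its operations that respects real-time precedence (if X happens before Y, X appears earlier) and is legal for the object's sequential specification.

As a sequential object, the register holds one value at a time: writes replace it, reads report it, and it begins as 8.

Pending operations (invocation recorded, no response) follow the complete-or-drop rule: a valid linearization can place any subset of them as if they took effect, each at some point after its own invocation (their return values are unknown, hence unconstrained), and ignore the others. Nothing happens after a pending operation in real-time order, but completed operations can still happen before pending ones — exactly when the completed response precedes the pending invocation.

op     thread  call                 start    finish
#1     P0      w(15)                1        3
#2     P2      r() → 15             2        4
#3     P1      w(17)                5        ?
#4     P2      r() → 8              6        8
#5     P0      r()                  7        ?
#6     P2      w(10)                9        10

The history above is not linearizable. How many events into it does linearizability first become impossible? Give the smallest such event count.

8

one valid order for events 1..7 is #1, #2:
1. #1 w(15), leaving value 15
2. #2 r() → 15, leaving value 15
with event 8 included (#4 responding at time 8), all real-time-consistent orders fail
no escape via the 2 pending operations (#3, #5): every completion choice fails
sample order #1, #2, #4 (pending dropped) stalls at step 3 — #4 r() → 8 has no legal effect
sample order #2, #1, #4 (pending dropped) stalls at step 1 — #2 r() → 15 has no legal effect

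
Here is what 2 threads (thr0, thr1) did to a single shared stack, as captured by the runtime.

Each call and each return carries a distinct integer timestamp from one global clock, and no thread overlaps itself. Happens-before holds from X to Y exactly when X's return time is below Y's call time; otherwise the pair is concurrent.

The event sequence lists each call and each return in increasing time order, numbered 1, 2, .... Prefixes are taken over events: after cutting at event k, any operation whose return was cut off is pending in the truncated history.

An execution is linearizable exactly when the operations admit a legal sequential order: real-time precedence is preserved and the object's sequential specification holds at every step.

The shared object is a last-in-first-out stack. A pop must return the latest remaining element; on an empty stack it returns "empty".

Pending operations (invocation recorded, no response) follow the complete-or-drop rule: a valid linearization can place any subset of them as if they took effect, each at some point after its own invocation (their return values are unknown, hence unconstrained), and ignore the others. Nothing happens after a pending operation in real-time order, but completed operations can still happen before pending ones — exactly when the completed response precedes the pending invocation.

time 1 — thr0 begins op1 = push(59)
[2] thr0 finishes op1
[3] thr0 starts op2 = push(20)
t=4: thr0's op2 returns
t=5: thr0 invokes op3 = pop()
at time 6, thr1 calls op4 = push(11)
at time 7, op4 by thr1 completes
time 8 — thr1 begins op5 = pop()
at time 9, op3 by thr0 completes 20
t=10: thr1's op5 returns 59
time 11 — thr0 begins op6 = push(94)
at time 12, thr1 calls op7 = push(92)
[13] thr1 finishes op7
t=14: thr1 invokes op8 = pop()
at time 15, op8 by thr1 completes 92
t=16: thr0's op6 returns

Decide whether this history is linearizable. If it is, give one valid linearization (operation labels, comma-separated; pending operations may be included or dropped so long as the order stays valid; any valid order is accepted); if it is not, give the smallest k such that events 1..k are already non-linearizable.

events 1..9 are fine; event 10 — the response of op5 at time 10 — makes the prefix non-linearizable
5 completed operations, 3 real-time-consistent orders — every stack replay fails
take op1, op2, op3, op4, op5: step 5 already fails, because op5 pop() → 59 cannot occur there
take op1, op2, op4, op3, op5: step 4 already fails, because op3 pop() → 20 cannot occur there

not linearizable — minimal violating prefix: 10 events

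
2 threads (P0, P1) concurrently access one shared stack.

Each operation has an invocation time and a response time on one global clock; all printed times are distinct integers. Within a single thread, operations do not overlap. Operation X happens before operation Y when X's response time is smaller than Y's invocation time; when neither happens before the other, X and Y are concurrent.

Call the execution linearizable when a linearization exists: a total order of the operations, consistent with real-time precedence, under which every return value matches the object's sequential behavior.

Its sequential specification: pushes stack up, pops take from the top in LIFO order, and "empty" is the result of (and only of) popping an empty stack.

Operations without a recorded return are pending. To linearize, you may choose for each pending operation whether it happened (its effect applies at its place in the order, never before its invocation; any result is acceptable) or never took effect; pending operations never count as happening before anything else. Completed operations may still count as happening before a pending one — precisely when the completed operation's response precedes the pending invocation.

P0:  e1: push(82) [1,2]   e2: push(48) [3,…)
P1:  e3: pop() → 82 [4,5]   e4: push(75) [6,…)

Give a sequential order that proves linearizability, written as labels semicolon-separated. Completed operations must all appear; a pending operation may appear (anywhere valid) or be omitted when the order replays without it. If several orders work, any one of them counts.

after step 1 (e1 push(82)): stack <82>
after step 2 (e3 pop() → 82): stack <>

e1; e3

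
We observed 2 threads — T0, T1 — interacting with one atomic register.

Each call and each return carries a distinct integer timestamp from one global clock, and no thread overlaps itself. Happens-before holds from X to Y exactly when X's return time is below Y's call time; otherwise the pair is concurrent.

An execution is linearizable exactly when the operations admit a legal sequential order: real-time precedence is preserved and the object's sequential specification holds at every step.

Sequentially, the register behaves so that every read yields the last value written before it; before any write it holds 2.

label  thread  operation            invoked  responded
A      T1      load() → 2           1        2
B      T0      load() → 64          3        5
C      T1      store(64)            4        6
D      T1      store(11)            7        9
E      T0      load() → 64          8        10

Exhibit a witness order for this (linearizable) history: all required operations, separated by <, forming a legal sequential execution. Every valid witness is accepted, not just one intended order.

A < C < B < E < D

1. A load() → 2, leaving value 2
2. C store(64), leaving value 64
3. B load() → 64, leaving value 64
4. E load() → 64, leaving value 64
5. D store(11), leaving value 11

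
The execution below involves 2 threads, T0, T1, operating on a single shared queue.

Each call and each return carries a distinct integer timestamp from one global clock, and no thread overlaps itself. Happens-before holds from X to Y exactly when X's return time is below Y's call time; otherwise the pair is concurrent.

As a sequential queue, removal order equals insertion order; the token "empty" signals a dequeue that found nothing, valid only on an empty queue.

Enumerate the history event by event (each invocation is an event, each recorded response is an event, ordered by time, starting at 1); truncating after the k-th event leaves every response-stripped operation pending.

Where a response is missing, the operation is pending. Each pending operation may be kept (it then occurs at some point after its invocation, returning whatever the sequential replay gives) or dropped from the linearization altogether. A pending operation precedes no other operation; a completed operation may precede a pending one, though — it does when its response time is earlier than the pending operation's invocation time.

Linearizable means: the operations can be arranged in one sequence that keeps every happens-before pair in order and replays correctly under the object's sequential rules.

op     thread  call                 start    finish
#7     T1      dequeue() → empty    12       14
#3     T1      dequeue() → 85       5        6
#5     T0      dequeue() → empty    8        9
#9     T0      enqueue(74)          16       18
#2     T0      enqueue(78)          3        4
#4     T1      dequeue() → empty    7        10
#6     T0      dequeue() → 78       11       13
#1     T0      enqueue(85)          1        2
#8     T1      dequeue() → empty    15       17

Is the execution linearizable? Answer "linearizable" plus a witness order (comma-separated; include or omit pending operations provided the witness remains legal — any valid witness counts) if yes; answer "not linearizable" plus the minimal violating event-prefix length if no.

not linearizable — minimal violating prefix: 10 events

through event 9 a valid linearization exists; event 10 (#4 responding at time 10) ends that
no legal order exists: 2 real-time-consistent candidates over 5 completed queue operations, all rejected
take #1, #2, #3, #4, #5: step 4 already fails, because #4 dequeue() → empty cannot occur there
take #1, #2, #3, #5, #4: step 4 already fails, because #5 dequeue() → empty cannot occur there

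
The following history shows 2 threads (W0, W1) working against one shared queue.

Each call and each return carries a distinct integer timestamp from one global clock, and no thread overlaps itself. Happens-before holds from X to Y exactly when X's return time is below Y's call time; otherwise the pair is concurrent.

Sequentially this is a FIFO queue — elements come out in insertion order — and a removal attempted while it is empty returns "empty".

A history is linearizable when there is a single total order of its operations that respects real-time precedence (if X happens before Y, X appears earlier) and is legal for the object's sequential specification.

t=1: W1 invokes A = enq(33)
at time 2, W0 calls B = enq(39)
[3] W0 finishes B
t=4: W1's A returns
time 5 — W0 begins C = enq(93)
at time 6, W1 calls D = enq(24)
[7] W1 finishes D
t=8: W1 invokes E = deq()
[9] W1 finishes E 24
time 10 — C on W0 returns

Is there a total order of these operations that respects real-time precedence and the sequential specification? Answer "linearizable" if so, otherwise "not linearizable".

the violation lands at event 9, E's response at time 9: events 1..8 linearize, events 1..9 do not
real-time-consistent orders of the 4 completed operations: 2 — all fail the queue replay
include/drop combinations of the 1 pending operation (C) were all tried; none helps
e.g. A, B, D, E (pending dropped): illegal at step 4, since E deq() → 24 cannot apply there
e.g. B, A, D, E (pending dropped): illegal at step 4, since E deq() → 24 cannot apply there

not linearizable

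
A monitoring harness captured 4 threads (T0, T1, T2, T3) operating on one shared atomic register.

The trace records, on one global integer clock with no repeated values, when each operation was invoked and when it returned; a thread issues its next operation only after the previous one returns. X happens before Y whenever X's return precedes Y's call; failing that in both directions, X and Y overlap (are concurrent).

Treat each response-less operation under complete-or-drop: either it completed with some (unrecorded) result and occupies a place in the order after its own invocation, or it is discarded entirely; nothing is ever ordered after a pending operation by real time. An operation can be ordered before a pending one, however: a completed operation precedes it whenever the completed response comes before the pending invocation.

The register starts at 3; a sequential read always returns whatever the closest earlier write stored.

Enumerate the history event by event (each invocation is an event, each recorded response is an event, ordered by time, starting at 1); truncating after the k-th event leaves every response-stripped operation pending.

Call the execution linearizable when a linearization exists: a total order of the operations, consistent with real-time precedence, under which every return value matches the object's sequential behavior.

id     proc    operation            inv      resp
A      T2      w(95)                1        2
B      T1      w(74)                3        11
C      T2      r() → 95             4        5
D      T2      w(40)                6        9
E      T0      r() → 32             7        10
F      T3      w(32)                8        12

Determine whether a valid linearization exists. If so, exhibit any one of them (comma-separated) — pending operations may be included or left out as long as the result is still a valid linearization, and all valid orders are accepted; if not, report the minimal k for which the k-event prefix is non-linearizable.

step 1: A w(95) — value 95
step 2: C r() → 95 — value 95
step 3: B w(74) — value 74
step 4: D w(40) — value 40
step 5: F w(32) — value 32
step 6: E r() → 32 — value 32

linearizable — witness: A, C, B, D, F, E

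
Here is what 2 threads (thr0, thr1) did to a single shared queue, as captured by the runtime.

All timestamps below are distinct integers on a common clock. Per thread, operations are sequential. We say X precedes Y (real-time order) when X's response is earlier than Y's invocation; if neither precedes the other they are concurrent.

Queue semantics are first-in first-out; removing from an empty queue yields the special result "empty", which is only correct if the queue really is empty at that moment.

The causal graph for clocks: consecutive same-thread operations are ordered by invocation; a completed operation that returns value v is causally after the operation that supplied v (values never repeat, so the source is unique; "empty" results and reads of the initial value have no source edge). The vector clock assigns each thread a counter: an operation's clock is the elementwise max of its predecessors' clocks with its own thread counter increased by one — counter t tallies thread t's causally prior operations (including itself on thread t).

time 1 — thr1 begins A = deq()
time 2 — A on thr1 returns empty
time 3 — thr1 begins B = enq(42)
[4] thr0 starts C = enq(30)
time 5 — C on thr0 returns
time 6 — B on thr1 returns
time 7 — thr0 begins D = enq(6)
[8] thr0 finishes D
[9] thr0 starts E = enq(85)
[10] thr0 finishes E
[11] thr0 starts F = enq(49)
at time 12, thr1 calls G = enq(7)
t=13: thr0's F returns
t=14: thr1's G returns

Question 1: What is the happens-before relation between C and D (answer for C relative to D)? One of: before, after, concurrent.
C spans [4,5], D spans [7,8]
resp(C)=5 < inv(D)=7

before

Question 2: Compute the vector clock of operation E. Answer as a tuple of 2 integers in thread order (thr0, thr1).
A (invocation 1): nothing precedes it; thr1's component alone gives (0, 1)
C (invocation 4): nothing precedes it; thr0's component alone gives (1, 0)
invoked at 3, B merges VC(A)=(0, 1) and bumps thr1's slot → (0, 2)
invoked at 7, D merges VC(C)=(1, 0) and bumps thr0's slot → (2, 0)
invoked at 12, G merges VC(B)=(0, 2) and bumps thr1's slot → (0, 3)
invoked at 9, E merges VC(D)=(2, 0) and bumps thr0's slot → (3, 0)
invoked at 11, F merges VC(E)=(3, 0) and bumps thr0's slot → (4, 0)
target: VC(E) = (3, 0)

(3, 0)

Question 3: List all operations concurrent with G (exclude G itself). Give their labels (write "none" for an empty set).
G spans [12,14]: anything still running between times 12 and 14 counts as concurrent
A [1,2]: before
B [3,6]: before
C [4,5]: before
D [7,8]: before
E [9,10]: before
F [11,13]: concurrent

F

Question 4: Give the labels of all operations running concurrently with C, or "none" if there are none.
C spans [4,5]; an op avoiding the whole window 4..5 is ordered, any other is concurrent
A [1,2]: before
B [3,6]: concurrent
D [7,8]: after
E [9,10]: after
F [11,13]: after
G [12,14]: after

B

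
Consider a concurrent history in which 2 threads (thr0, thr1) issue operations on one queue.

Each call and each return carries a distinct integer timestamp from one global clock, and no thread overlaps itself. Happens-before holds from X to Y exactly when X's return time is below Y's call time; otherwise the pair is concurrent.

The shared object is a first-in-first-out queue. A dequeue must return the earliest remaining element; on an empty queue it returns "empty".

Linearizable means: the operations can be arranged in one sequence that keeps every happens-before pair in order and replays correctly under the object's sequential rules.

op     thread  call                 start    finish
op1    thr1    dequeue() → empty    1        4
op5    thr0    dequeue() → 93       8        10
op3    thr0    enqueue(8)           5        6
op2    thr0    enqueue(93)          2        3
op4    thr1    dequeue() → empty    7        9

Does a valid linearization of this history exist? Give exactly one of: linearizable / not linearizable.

not linearizable

prefix check: 1..8 passes, 1..9 fails once op4's time-9 response joins
the 4 completed operations admit 2 real-time orders; each fails the queue replay
every completion of the 1 pending operation (op5) was checked; none linearizes
one such order, op1, op2, op3, op4 (pending dropped), breaks at step 4 where op4 dequeue() → empty is illegal
one such order, op2, op1, op3, op4 (pending dropped), breaks at step 2 where op1 dequeue() → empty is illegal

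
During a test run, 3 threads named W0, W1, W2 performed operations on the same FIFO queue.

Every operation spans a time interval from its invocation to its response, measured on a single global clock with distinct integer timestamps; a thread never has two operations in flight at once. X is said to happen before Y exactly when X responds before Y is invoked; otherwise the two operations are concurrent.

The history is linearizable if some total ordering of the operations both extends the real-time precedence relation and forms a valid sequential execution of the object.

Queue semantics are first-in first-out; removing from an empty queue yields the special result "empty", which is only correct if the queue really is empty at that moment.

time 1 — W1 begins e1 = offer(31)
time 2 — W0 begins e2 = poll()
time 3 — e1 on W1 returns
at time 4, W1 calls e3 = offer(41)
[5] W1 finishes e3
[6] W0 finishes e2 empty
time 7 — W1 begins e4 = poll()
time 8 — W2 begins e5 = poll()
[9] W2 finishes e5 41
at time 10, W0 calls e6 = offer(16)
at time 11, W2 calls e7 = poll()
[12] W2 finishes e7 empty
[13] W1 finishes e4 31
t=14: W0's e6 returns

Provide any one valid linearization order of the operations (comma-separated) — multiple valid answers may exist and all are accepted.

1. e2 poll() → empty, leaving queue <>
2. e1 offer(31), leaving queue <31>
3. e3 offer(41), leaving queue <31,41>
4. e4 poll() → 31, leaving queue <41>
5. e5 poll() → 41, leaving queue <>
6. e7 poll() → empty, leaving queue <>
7. e6 offer(16), leaving queue <16>

e2, e1, e3, e4, e5, e7, e6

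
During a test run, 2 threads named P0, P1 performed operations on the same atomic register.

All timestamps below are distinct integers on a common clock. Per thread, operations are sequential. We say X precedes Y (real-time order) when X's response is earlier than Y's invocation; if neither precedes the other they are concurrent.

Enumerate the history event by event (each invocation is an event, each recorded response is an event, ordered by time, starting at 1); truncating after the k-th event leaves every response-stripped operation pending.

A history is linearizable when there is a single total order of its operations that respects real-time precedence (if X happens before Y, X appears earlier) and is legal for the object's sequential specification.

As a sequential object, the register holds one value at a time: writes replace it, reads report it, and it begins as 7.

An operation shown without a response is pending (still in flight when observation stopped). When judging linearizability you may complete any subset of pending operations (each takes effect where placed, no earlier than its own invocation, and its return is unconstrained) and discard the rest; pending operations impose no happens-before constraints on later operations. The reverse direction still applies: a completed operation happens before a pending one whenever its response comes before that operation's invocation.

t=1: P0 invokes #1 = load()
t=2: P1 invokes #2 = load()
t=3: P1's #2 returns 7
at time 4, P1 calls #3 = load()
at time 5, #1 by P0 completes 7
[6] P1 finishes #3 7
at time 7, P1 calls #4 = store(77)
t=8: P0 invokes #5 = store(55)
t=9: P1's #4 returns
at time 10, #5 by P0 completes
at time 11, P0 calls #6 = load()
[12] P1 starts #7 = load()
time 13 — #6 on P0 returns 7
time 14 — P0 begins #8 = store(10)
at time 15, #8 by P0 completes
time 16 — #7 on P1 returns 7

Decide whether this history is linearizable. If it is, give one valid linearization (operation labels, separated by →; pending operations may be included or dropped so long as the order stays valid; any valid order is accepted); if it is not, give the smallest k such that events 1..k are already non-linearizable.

not linearizable — minimal violating prefix: 13 events

events 1..12 are fine; event 13 — the response of #6 at time 13 — makes the prefix non-linearizable
6 orders of the 6 completed atomic register ops respect real time; none is legal
including or dropping the 1 pending operation (#7) in any combination fails
one such order, #1, #2, #3, #4, #5, #6 (pending dropped), breaks at step 6 where #6 load() → 7 is illegal
one such order, #1, #2, #3, #5, #4, #6 (pending dropped), breaks at step 6 where #6 load() → 7 is illegal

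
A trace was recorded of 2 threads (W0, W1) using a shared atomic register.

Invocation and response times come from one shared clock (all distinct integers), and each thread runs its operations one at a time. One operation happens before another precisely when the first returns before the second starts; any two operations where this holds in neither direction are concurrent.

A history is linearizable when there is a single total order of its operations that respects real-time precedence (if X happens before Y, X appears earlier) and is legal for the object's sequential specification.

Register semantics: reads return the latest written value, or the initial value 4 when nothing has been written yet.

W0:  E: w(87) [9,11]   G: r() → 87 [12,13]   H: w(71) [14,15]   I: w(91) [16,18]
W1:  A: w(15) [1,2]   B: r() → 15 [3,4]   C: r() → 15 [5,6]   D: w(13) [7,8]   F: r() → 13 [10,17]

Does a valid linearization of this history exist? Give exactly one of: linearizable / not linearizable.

witness order: A, B, C, D, F, E, G, H, I
after step 1 (A w(15)): value 15
after step 2 (B r() → 15): value 15
after step 3 (C r() → 15): value 15
after step 4 (D w(13)): value 13
after step 5 (F r() → 13): value 13
after step 6 (E w(87)): value 87
after step 7 (G r() → 87): value 87
after step 8 (H w(71)): value 71
after step 9 (I w(91)): value 91

linearizable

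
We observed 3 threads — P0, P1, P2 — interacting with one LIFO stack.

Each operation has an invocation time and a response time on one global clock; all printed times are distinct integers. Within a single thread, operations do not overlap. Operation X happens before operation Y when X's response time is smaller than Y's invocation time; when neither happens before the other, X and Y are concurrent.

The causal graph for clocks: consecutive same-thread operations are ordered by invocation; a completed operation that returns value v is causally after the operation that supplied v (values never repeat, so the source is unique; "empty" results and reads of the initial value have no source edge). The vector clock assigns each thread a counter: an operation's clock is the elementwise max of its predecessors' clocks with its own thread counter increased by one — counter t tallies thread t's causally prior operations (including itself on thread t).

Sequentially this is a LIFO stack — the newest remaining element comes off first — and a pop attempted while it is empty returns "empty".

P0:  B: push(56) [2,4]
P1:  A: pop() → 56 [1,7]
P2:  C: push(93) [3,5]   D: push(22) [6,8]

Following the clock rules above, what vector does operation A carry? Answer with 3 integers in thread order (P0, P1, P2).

root op C, invoked 3: fresh clock plus P2's own tick → (0, 0, 1)
root op B, invoked 2: fresh clock plus P0's own tick → (1, 0, 0)
invoked at 6, D merges VC(C)=(0, 0, 1) and bumps P2's slot → (0, 0, 2)
invoked at 1, A merges VC(B)=(1, 0, 0) and bumps P1's slot → (1, 1, 0)
target: VC(A) = (1, 1, 0)

(1, 1, 0)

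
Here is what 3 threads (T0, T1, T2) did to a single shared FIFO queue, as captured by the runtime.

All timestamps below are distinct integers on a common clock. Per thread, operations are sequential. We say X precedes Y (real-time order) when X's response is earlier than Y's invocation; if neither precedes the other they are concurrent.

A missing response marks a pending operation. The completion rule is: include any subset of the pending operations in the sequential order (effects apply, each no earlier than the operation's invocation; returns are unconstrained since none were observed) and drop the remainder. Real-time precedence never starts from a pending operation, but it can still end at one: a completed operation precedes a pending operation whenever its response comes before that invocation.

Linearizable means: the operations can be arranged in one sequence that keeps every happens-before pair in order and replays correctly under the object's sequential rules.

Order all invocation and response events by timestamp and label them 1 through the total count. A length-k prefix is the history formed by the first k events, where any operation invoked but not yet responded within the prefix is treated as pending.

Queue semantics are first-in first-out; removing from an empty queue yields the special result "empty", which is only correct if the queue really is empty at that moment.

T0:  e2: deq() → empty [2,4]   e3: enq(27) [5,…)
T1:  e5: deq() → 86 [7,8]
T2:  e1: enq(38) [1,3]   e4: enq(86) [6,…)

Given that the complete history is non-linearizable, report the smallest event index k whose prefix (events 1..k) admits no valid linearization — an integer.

a valid linearization of events 1..7 exists, for instance e2, e1:
after step 1 (e2 deq() → empty): queue <>
after step 2 (e1 enq(38)): queue <38>
once event 8 joins (e5's response, time 8), exhaustive search finds no witness
no completion choice of the 2 pending operations (e3, e4) rescues it — every subset was tried
one such order, e1, e2, e5 (pending dropped), breaks at step 2 where e2 deq() → empty is illegal
one such order, e2, e1, e5 (pending dropped), breaks at step 3 where e5 deq() → 86 is illegal

8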